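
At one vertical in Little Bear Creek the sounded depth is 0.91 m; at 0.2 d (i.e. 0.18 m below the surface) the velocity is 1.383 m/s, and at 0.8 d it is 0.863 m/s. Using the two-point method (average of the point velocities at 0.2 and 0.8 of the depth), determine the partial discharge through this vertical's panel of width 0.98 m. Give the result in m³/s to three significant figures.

1.00 m³/s

v̄ = (1.383 + 0.863) / 2 = 1.123 m/s
q = v̄ × d × w = 1.123 × 0.91 × 0.98 = 1.001 m³/s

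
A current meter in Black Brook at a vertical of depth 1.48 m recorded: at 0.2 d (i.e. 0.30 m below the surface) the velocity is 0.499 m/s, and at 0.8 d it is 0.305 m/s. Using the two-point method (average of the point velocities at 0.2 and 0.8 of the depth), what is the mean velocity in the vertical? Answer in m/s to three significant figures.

0.402 m/s

v̄ = (0.499 + 0.305) / 2 = 0.4020 m/s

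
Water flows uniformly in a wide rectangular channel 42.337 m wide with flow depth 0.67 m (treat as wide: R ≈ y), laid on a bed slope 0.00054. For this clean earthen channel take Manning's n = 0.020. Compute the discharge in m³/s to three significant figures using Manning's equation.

25.2 m³/s

A = b·y = 42.337 × 0.67 = 28.37 m²
Wide channel: R ≈ y = 0.67 m
Q = (1/n)·A·R^(2/3)·S^(1/2) = (1/0.020) × 28.37 × 0.6700^(2/3) × 0.00054^(1/2) = 25.24 m³/s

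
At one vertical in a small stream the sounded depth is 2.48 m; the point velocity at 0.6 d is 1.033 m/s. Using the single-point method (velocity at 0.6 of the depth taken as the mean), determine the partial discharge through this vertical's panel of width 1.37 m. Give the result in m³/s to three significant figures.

v̄ = v₀.₆ = 1.033 m/s
q = v̄ × d × w = 1.033 × 2.48 × 1.37 = 3.510 m³/s

3.51 m³/s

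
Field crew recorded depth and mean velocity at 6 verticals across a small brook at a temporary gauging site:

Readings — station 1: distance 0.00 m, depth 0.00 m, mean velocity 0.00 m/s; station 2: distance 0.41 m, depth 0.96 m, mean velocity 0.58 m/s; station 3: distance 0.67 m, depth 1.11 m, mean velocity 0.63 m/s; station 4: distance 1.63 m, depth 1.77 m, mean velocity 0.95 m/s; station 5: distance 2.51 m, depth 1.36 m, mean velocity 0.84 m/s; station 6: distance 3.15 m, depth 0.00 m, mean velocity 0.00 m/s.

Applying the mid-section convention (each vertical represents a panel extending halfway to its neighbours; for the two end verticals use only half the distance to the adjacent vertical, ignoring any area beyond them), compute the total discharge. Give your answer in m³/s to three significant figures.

w_2 = (0.67 − 0.00)/2 = 0.335 m; q_2 = 0.58 × 0.96 × 0.335 = 0.1865 m³/s
w_3 = (1.63 − 0.41)/2 = 0.61 m; q_3 = 0.63 × 1.11 × 0.61 = 0.4266 m³/s
w_4 = (2.51 − 0.67)/2 = 0.92 m; q_4 = 0.95 × 1.77 × 0.92 = 1.547 m³/s
w_5 = (3.15 − 1.63)/2 = 0.76 m; q_5 = 0.84 × 1.36 × 0.76 = 0.8682 m³/s
Stations 1, 6 contribute zero (depth or velocity is 0).
Q = Σ qᵢ = 3.028 m³/s

3.03 m³/s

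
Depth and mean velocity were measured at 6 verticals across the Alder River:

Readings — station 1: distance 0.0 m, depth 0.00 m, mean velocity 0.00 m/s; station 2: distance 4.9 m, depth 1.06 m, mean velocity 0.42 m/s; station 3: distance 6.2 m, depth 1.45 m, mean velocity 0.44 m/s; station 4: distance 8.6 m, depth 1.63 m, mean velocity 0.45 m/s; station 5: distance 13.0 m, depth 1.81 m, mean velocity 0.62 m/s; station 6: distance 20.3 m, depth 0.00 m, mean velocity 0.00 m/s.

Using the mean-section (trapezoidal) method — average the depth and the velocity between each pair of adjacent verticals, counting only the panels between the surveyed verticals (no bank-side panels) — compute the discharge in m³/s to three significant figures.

Panel 1-2: Δb = 4.9 m, d̄ = (0.00+1.06)/2 = 0.53, v̄ = (0.00+0.42)/2 = 0.21 → q = 4.9×0.53×0.21 = 0.5454 m³/s
Panel 2-3: Δb = 1.3 m, d̄ = (1.06+1.45)/2 = 1.255, v̄ = (0.42+0.44)/2 = 0.43 → q = 1.3×1.255×0.43 = 0.7015 m³/s
Panel 3-4: Δb = 2.4 m, d̄ = (1.45+1.63)/2 = 1.54, v̄ = (0.44+0.45)/2 = 0.445 → q = 2.4×1.54×0.445 = 1.645 m³/s
Panel 4-5: Δb = 4.4 m, d̄ = (1.63+1.81)/2 = 1.72, v̄ = (0.45+0.62)/2 = 0.535 → q = 4.4×1.72×0.535 = 4.049 m³/s
Panel 5-6: Δb = 7.3 m, d̄ = (1.81+0.00)/2 = 0.905, v̄ = (0.62+0.00)/2 = 0.31 → q = 7.3×0.905×0.31 = 2.048 m³/s
Q = Σ q = 8.989 m³/s

8.99 m³/s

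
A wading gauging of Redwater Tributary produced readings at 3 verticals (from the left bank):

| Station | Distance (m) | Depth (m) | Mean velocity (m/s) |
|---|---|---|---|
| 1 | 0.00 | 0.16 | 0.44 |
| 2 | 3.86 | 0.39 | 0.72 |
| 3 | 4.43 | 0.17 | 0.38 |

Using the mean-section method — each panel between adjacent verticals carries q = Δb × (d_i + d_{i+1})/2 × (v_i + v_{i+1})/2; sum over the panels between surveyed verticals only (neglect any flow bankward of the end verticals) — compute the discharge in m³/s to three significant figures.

0.703 m³/s

Panel 1-2: Δb = 3.86 m, d̄ = (0.16+0.39)/2 = 0.275, v̄ = (0.44+0.72)/2 = 0.58 → q = 3.86×0.275×0.58 = 0.6157 m³/s
Panel 2-3: Δb = 0.57 m, d̄ = (0.39+0.17)/2 = 0.28, v̄ = (0.72+0.38)/2 = 0.55 → q = 0.57×0.28×0.55 = 0.08778 m³/s
Q = Σ q = 0.7035 m³/s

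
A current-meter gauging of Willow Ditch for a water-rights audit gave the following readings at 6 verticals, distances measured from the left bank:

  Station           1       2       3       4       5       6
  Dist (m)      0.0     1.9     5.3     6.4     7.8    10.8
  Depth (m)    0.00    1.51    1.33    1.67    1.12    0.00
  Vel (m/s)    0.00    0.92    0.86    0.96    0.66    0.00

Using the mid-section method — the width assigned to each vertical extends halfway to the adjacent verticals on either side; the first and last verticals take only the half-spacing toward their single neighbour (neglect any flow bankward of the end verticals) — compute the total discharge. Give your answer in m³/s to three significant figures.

9.89 m³/s

w_2 = (5.3 − 0.0)/2 = 2.65 m; q_2 = 0.92 × 1.51 × 2.65 = 3.681 m³/s
w_3 = (6.4 − 1.9)/2 = 2.25 m; q_3 = 0.86 × 1.33 × 2.25 = 2.574 m³/s
w_4 = (7.8 − 5.3)/2 = 1.25 m; q_4 = 0.96 × 1.67 × 1.25 = 2.004 m³/s
w_5 = (10.8 − 6.4)/2 = 2.2 m; q_5 = 0.66 × 1.12 × 2.2 = 1.626 m³/s
Stations 1, 6 contribute zero (depth or velocity is 0).
Q = Σ qᵢ = 9.885 m³/s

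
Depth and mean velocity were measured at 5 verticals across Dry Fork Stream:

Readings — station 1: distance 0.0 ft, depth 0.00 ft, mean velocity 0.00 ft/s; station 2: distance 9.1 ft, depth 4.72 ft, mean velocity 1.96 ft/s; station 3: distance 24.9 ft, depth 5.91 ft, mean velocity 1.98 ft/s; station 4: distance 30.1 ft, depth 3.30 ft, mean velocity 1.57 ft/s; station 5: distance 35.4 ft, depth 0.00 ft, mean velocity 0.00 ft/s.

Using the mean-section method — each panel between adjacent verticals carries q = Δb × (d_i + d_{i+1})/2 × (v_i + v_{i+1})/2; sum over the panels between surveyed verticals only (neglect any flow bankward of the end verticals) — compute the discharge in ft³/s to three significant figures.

Panel 1-2: Δb = 9.1 ft, d̄ = (0.00+4.72)/2 = 2.36, v̄ = (0.00+1.96)/2 = 0.98 → q = 9.1×2.36×0.98 = 21.05 ft³/s
Panel 2-3: Δb = 15.8 ft, d̄ = (4.72+5.91)/2 = 5.315, v̄ = (1.96+1.98)/2 = 1.97 → q = 15.8×5.315×1.97 = 165.4 ft³/s
Panel 3-4: Δb = 5.2 ft, d̄ = (5.91+3.30)/2 = 4.605, v̄ = (1.98+1.57)/2 = 1.775 → q = 5.2×4.605×1.775 = 42.50 ft³/s
Panel 4-5: Δb = 5.3 ft, d̄ = (3.30+0.00)/2 = 1.65, v̄ = (1.57+0.00)/2 = 0.785 → q = 5.3×1.65×0.785 = 6.865 ft³/s
Q = Σ q = 235.9 ft³/s

236 ft³/s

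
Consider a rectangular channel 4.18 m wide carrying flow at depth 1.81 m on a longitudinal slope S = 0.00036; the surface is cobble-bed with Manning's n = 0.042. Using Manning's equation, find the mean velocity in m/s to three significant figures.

0.443 m/s

A = b·y = 4.18 × 1.81 = 7.566 m²
P = b + 2y = 4.18 + 2×1.81 = 7.800 m
R = A/P = 7.566/7.800 = 0.9700 m
Q = (1/n)·A·R^(2/3)·S^(1/2) = (1/0.042) × 7.566 × 0.9700^(2/3) × 0.00036^(1/2) = 3.349 m³/s
V = Q/A = 3.349/7.566 = 0.4427 m/s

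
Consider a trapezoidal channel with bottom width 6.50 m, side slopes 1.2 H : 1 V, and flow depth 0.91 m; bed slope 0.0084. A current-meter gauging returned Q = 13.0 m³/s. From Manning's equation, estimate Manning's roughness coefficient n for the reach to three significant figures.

0.0398

A = (b + z·y)·y = (6.50 + 1.2×0.91)×0.91 = 6.909 m²
P = b + 2y√(1+z²) = 6.50 + 2×0.91×√(1+1.2²) = 9.343 m
R = A/P = 6.909/9.343 = 0.7395 m
n = (1/Q)·A·R^(2/3)·S^(1/2) = (1/13.0) × 6.909 × 0.8177 × 0.09165 = 0.03983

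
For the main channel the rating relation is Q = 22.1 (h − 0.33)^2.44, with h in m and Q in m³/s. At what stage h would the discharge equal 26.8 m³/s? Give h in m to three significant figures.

h − h₀ = (Q/C)^(1/b) = (26.8/22.1)^(1/2.44) = 1.082 m
h = 0.33 + 1.082 = 1.412 m

1.41 m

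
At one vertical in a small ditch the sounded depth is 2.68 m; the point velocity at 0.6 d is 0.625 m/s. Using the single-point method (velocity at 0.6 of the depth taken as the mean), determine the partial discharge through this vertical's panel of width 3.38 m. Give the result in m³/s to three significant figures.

v̄ = v₀.₆ = 0.625 m/s
q = v̄ × d × w = 0.6250 × 2.68 × 3.38 = 5.662 m³/s

5.66 m³/s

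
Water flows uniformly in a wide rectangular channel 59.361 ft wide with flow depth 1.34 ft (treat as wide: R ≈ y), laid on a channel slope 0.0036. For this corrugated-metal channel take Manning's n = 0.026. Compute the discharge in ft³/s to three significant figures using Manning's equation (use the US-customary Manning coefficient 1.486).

A = b·y = 59.361 × 1.34 = 79.54 ft²
Wide channel: R ≈ y = 1.34 ft
Q = (1.486/n)·A·R^(2/3)·S^(1/2) = (1.486/0.026) × 79.54 × 1.340^(2/3) × 0.0036^(1/2) = 331.5 ft³/s

332 ft³/s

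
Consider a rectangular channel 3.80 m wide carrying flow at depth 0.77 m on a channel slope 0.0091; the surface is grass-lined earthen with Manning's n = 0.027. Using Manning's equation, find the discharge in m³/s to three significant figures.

6.92 m³/s

A = b·y = 3.80 × 0.77 = 2.926 m²
P = b + 2y = 3.80 + 2×0.77 = 5.340 m
R = A/P = 2.926/5.340 = 0.5479 m
Q = (1/n)·A·R^(2/3)·S^(1/2) = (1/0.027) × 2.926 × 0.5479^(2/3) × 0.0091^(1/2) = 6.922 m³/s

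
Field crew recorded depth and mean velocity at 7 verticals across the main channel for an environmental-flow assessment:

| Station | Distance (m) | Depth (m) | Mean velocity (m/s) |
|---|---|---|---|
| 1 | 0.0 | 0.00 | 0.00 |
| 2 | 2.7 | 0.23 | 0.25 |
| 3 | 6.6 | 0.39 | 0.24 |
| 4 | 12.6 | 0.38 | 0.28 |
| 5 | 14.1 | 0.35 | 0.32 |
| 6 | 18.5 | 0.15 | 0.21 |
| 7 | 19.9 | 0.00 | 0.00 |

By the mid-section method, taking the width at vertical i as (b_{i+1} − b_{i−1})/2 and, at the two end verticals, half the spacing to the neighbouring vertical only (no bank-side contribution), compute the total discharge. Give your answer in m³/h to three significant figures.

w_2 = (6.6 − 0.0)/2 = 3.3 m; q_2 = 0.25 × 0.23 × 3.3 = 0.1898 m³/s
w_3 = (12.6 − 2.7)/2 = 4.95 m; q_3 = 0.24 × 0.39 × 4.95 = 0.4633 m³/s
w_4 = (14.1 − 6.6)/2 = 3.75 m; q_4 = 0.28 × 0.38 × 3.75 = 0.3990 m³/s
w_5 = (18.5 − 12.6)/2 = 2.95 m; q_5 = 0.32 × 0.35 × 2.95 = 0.3304 m³/s
w_6 = (19.9 − 14.1)/2 = 2.9 m; q_6 = 0.21 × 0.15 × 2.9 = 0.09135 m³/s
Stations 1, 7 contribute zero (depth or velocity is 0).
Q = Σ qᵢ = 1.474 m³/s
= 1.474 × 3600 = 5306 m³/h

5310 m³/h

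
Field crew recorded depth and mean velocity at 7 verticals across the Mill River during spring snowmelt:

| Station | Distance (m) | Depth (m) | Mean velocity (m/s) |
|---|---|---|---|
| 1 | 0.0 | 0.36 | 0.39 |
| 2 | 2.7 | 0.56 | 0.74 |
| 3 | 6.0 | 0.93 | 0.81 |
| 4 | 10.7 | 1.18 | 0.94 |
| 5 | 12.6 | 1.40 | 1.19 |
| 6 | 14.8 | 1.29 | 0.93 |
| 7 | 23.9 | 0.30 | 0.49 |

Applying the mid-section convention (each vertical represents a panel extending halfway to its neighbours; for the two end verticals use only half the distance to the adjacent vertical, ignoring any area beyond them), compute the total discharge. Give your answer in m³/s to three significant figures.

w_1 = (2.7 − 0.0)/2 = 1.35 m; q_1 = 0.39 × 0.36 × 1.35 = 0.1895 m³/s
w_2 = (6.0 − 0.0)/2 = 3 m; q_2 = 0.74 × 0.56 × 3 = 1.243 m³/s
w_3 = (10.7 − 2.7)/2 = 4 m; q_3 = 0.81 × 0.93 × 4 = 3.013 m³/s
w_4 = (12.6 − 6.0)/2 = 3.3 m; q_4 = 0.94 × 1.18 × 3.3 = 3.660 m³/s
w_5 = (14.8 − 10.7)/2 = 2.05 m; q_5 = 1.19 × 1.40 × 2.05 = 3.415 m³/s
w_6 = (23.9 − 12.6)/2 = 5.65 m; q_6 = 0.93 × 1.29 × 5.65 = 6.778 m³/s
w_7 = (23.9 − 14.8)/2 = 4.55 m; q_7 = 0.49 × 0.30 × 4.55 = 0.6689 m³/s
Q = Σ qᵢ = 18.97 m³/s

19.0 m³/s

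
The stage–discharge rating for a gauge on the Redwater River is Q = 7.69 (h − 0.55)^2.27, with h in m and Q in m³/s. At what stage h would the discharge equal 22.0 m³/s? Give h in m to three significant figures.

2.14 m

h − h₀ = (Q/C)^(1/b) = (22.0/7.69)^(1/2.27) = 1.589 m
h = 0.55 + 1.589 = 2.139 m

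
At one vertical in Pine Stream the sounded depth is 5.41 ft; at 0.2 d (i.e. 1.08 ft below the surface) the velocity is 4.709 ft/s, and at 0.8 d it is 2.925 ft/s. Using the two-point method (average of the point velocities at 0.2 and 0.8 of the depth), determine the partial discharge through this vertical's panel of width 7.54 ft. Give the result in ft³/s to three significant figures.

v̄ = (4.709 + 2.925) / 2 = 3.817 ft/s
q = v̄ × d × w = 3.817 × 5.41 × 7.54 = 155.7 ft³/s

156 ft³/s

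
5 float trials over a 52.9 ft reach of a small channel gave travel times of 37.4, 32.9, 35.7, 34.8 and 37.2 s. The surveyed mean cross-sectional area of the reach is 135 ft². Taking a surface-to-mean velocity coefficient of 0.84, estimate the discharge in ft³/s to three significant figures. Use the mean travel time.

169 ft³/s

t̄ = (37.4 + 32.9 + 35.7 + 34.8 + 37.2) / 5 = 35.6 s
v_surface = L / t̄ = 52.9 / 35.6 = 1.486 ft/s
v_mean = 0.84 × 1.486 = 1.248 ft/s
Q = A × v_mean = 135 × 1.248 = 168.5 ft³/s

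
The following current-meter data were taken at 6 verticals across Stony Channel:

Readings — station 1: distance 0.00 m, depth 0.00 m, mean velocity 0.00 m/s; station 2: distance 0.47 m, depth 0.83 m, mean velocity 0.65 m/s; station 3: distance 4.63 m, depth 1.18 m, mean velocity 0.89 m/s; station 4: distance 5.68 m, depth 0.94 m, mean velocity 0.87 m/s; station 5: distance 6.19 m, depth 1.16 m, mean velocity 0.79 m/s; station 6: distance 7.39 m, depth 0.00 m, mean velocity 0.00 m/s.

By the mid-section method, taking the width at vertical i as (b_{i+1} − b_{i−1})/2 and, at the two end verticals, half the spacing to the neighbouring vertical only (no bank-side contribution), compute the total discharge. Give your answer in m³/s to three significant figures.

5.41 m³/s

w_2 = (4.63 − 0.00)/2 = 2.315 m; q_2 = 0.65 × 0.83 × 2.315 = 1.249 m³/s
w_3 = (5.68 − 0.47)/2 = 2.605 m; q_3 = 0.89 × 1.18 × 2.605 = 2.736 m³/s
w_4 = (6.19 − 4.63)/2 = 0.78 m; q_4 = 0.87 × 0.94 × 0.78 = 0.6379 m³/s
w_5 = (7.39 − 5.68)/2 = 0.855 m; q_5 = 0.79 × 1.16 × 0.855 = 0.7835 m³/s
Stations 1, 6 contribute zero (depth or velocity is 0).
Q = Σ qᵢ = 5.406 m³/s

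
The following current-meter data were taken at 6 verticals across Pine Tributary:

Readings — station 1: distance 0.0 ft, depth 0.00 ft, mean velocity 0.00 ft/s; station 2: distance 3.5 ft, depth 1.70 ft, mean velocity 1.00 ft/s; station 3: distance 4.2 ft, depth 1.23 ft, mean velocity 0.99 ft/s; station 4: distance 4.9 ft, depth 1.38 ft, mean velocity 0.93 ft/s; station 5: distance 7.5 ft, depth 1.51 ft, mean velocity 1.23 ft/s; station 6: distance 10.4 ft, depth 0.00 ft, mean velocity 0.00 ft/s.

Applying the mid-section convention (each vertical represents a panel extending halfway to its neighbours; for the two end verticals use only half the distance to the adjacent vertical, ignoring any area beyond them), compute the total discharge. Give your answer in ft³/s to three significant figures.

w_2 = (4.2 − 0.0)/2 = 2.1 ft; q_2 = 1.00 × 1.70 × 2.1 = 3.570 ft³/s
w_3 = (4.9 − 3.5)/2 = 0.7 ft; q_3 = 0.99 × 1.23 × 0.7 = 0.8524 ft³/s
w_4 = (7.5 − 4.2)/2 = 1.65 ft; q_4 = 0.93 × 1.38 × 1.65 = 2.118 ft³/s
w_5 = (10.4 − 4.9)/2 = 2.75 ft; q_5 = 1.23 × 1.51 × 2.75 = 5.108 ft³/s
Stations 1, 6 contribute zero (depth or velocity is 0).
Q = Σ qᵢ = 11.65 ft³/s

11.6 ft³/s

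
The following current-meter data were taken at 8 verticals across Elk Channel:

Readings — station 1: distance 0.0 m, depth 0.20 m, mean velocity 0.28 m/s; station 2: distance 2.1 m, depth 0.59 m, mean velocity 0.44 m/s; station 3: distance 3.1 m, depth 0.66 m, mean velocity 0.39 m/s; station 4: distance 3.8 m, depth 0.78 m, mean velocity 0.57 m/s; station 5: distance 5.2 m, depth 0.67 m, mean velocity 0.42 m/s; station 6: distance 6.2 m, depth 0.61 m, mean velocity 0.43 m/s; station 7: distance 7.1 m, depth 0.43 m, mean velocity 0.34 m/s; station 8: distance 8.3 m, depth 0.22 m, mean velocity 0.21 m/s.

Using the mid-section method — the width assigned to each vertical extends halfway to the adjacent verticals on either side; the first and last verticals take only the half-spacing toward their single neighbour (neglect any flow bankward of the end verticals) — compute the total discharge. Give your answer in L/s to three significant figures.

1910 L/s

w_1 = (2.1 − 0.0)/2 = 1.05 m; q_1 = 0.28 × 0.20 × 1.05 = 0.05880 m³/s
w_2 = (3.1 − 0.0)/2 = 1.55 m; q_2 = 0.44 × 0.59 × 1.55 = 0.4024 m³/s
w_3 = (3.8 − 2.1)/2 = 0.85 m; q_3 = 0.39 × 0.66 × 0.85 = 0.2188 m³/s
w_4 = (5.2 − 3.1)/2 = 1.05 m; q_4 = 0.57 × 0.78 × 1.05 = 0.4668 m³/s
w_5 = (6.2 − 3.8)/2 = 1.2 m; q_5 = 0.42 × 0.67 × 1.2 = 0.3377 m³/s
w_6 = (7.1 − 5.2)/2 = 0.95 m; q_6 = 0.43 × 0.61 × 0.95 = 0.2492 m³/s
w_7 = (8.3 − 6.2)/2 = 1.05 m; q_7 = 0.34 × 0.43 × 1.05 = 0.1535 m³/s
w_8 = (8.3 − 7.1)/2 = 0.6 m; q_8 = 0.21 × 0.22 × 0.6 = 0.02772 m³/s
Q = Σ qᵢ = 1.915 m³/s
= 1.915 × 1000 = 1915 L/s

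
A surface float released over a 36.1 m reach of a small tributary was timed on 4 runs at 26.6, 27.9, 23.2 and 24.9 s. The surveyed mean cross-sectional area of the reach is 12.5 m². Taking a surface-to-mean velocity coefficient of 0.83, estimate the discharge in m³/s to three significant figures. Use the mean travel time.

t̄ = (26.6 + 27.9 + 23.2 + 24.9) / 4 = 25.65 s
v_surface = L / t̄ = 36.1 / 25.65 = 1.407 m/s
v_mean = 0.83 × 1.407 = 1.168 m/s
Q = A × v_mean = 12.5 × 1.168 = 14.60 m³/s

14.6 m³/s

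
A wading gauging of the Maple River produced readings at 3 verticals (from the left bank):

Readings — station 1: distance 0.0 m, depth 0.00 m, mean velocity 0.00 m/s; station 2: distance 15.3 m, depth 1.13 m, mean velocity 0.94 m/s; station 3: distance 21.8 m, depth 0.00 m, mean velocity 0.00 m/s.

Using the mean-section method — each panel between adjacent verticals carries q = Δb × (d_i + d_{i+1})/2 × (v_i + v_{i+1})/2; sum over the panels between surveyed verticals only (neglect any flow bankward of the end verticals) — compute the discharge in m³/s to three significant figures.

5.79 m³/s

Panel 1-2: Δb = 15.3 m, d̄ = (0.00+1.13)/2 = 0.565, v̄ = (0.00+0.94)/2 = 0.47 → q = 15.3×0.565×0.47 = 4.063 m³/s
Panel 2-3: Δb = 6.5 m, d̄ = (1.13+0.00)/2 = 0.565, v̄ = (0.94+0.00)/2 = 0.47 → q = 6.5×0.565×0.47 = 1.726 m³/s
Q = Σ q = 5.789 m³/s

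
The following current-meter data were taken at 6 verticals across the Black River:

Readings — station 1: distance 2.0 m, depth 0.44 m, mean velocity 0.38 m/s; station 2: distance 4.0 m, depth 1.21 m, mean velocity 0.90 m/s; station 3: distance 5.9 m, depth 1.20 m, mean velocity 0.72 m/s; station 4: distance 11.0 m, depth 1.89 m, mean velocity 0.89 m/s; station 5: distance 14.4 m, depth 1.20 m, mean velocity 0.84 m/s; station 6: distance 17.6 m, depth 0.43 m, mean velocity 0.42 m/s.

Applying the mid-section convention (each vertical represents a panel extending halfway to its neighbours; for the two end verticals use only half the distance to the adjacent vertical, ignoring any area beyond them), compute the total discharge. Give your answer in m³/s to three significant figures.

16.1 m³/s

w_1 = (4.0 − 2.0)/2 = 1 m; q_1 = 0.38 × 0.44 × 1 = 0.1672 m³/s
w_2 = (5.9 − 2.0)/2 = 1.95 m; q_2 = 0.90 × 1.21 × 1.95 = 2.124 m³/s
w_3 = (11.0 − 4.0)/2 = 3.5 m; q_3 = 0.72 × 1.20 × 3.5 = 3.024 m³/s
w_4 = (14.4 − 5.9)/2 = 4.25 m; q_4 = 0.89 × 1.89 × 4.25 = 7.149 m³/s
w_5 = (17.6 − 11.0)/2 = 3.3 m; q_5 = 0.84 × 1.20 × 3.3 = 3.326 m³/s
w_6 = (17.6 − 14.4)/2 = 1.6 m; q_6 = 0.42 × 0.43 × 1.6 = 0.2890 m³/s
Q = Σ qᵢ = 16.08 m³/s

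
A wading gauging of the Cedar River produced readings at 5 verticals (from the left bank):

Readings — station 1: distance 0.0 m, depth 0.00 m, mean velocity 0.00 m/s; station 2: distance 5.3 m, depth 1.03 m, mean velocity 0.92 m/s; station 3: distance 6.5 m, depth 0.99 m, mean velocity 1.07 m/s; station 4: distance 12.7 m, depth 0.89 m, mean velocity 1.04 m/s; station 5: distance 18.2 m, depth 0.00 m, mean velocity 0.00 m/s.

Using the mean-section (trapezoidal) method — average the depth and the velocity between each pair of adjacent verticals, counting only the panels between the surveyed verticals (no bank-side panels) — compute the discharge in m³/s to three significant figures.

9.88 m³/s

Panel 1-2: Δb = 5.3 m, d̄ = (0.00+1.03)/2 = 0.515, v̄ = (0.00+0.92)/2 = 0.46 → q = 5.3×0.515×0.46 = 1.256 m³/s
Panel 2-3: Δb = 1.2 m, d̄ = (1.03+0.99)/2 = 1.01, v̄ = (0.92+1.07)/2 = 0.995 → q = 1.2×1.01×0.995 = 1.206 m³/s
Panel 3-4: Δb = 6.2 m, d̄ = (0.99+0.89)/2 = 0.94, v̄ = (1.07+1.04)/2 = 1.055 → q = 6.2×0.94×1.055 = 6.149 m³/s
Panel 4-5: Δb = 5.5 m, d̄ = (0.89+0.00)/2 = 0.445, v̄ = (1.04+0.00)/2 = 0.52 → q = 5.5×0.445×0.52 = 1.273 m³/s
Q = Σ q = 9.883 m³/s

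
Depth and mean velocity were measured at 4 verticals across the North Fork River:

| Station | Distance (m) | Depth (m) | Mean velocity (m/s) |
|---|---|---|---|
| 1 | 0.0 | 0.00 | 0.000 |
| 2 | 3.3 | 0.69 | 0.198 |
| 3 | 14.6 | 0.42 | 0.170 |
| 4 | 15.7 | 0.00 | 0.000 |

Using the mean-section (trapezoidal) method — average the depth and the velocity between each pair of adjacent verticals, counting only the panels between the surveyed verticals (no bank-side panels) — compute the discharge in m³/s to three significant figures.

1.29 m³/s

Panel 1-2: Δb = 3.3 m, d̄ = (0.00+0.69)/2 = 0.345, v̄ = (0.000+0.198)/2 = 0.099 → q = 3.3×0.345×0.099 = 0.1127 m³/s
Panel 2-3: Δb = 11.3 m, d̄ = (0.69+0.42)/2 = 0.555, v̄ = (0.198+0.170)/2 = 0.184 → q = 11.3×0.555×0.184 = 1.154 m³/s
Panel 3-4: Δb = 1.1 m, d̄ = (0.42+0.00)/2 = 0.21, v̄ = (0.170+0.000)/2 = 0.085 → q = 1.1×0.21×0.085 = 0.01964 m³/s
Q = Σ q = 1.286 m³/s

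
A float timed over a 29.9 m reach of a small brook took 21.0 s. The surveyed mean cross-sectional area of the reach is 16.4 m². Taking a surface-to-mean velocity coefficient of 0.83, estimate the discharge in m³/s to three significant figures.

19.4 m³/s

v_surface = L / t̄ = 29.9 / 21 = 1.424 m/s
v_mean = 0.83 × 1.424 = 1.182 m/s
Q = A × v_mean = 16.4 × 1.182 = 19.38 m³/s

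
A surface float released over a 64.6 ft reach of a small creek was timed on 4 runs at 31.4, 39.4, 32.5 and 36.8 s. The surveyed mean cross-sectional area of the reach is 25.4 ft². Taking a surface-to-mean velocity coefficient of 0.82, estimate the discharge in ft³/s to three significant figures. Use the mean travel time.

t̄ = (31.4 + 39.4 + 32.5 + 36.8) / 4 = 35.025 s
v_surface = L / t̄ = 64.6 / 35.025 = 1.844 ft/s
v_mean = 0.82 × 1.844 = 1.512 ft/s
Q = A × v_mean = 25.4 × 1.512 = 38.42 ft³/s

38.4 ft³/s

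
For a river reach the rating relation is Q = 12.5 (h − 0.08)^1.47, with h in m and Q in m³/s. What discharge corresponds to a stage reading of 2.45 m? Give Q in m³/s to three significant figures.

Q = 12.5 × (2.45 − 0.08)^1.47 = 12.5 × 2.37^1.47 = 44.44 m³/s

44.4 m³/s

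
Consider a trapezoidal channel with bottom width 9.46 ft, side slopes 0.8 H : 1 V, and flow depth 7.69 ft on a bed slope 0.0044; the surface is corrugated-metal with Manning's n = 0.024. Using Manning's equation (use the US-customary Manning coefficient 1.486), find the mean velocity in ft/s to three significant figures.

A = (b + z·y)·y = (9.46 + 0.8×7.69)×7.69 = 120.1 ft²
P = b + 2y√(1+z²) = 9.46 + 2×7.69×√(1+0.8²) = 29.16 ft
R = A/P = 120.1/29.16 = 4.118 ft
Q = (1.486/n)·A·R^(2/3)·S^(1/2) = (1.486/0.024) × 120.1 × 4.118^(2/3) × 0.0044^(1/2) = 1267 ft³/s
V = Q/A = 1267/120.1 = 10.55 ft/s

10.6 ft/s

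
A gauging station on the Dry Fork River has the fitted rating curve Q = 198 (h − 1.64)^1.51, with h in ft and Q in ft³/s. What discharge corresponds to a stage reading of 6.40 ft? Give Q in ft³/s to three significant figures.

Q = 198 × (6.40 − 1.64)^1.51 = 198 × 4.76^1.51 = 2089 ft³/s

2090 ft³/s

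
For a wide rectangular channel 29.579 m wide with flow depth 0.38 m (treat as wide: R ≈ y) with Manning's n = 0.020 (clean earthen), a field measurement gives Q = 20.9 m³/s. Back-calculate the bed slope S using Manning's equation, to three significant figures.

0.00502

A = b·y = 29.579 × 0.38 = 11.24 m²
Wide channel: R ≈ y = 0.38 m
S = (Q·n / (1·A·R^(2/3)))² = (20.9×0.020 / (1×11.24×0.5246))² = 0.005025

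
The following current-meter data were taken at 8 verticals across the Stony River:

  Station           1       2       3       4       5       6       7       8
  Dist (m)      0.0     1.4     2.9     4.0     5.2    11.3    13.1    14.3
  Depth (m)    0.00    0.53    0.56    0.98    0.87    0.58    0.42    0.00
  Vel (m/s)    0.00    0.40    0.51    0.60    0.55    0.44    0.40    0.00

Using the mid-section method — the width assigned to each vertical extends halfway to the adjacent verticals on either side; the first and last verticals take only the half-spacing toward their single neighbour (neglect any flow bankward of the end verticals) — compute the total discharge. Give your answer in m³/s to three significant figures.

4.36 m³/s

w_2 = (2.9 − 0.0)/2 = 1.45 m; q_2 = 0.40 × 0.53 × 1.45 = 0.3074 m³/s
w_3 = (4.0 − 1.4)/2 = 1.3 m; q_3 = 0.51 × 0.56 × 1.3 = 0.3713 m³/s
w_4 = (5.2 − 2.9)/2 = 1.15 m; q_4 = 0.60 × 0.98 × 1.15 = 0.6762 m³/s
w_5 = (11.3 − 4.0)/2 = 3.65 m; q_5 = 0.55 × 0.87 × 3.65 = 1.747 m³/s
w_6 = (13.1 − 5.2)/2 = 3.95 m; q_6 = 0.44 × 0.58 × 3.95 = 1.008 m³/s
w_7 = (14.3 − 11.3)/2 = 1.5 m; q_7 = 0.40 × 0.42 × 1.5 = 0.2520 m³/s
Stations 1, 8 contribute zero (depth or velocity is 0).
Q = Σ qᵢ = 4.361 m³/s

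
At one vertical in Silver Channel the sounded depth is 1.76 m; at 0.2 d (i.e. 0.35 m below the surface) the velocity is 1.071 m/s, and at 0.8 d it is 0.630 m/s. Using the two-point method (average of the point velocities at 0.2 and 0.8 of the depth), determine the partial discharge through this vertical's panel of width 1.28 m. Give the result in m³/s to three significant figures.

v̄ = (1.071 + 0.630) / 2 = 0.8505 m/s
q = v̄ × d × w = 0.8505 × 1.76 × 1.28 = 1.916 m³/s

1.92 m³/s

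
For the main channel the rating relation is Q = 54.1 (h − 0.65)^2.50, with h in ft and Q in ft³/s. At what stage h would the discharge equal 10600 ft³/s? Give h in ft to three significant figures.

h − h₀ = (Q/C)^(1/b) = (10600/54.1)^(1/2.50) = 8.257 ft
h = 0.65 + 8.257 = 8.907 ft

8.91 ft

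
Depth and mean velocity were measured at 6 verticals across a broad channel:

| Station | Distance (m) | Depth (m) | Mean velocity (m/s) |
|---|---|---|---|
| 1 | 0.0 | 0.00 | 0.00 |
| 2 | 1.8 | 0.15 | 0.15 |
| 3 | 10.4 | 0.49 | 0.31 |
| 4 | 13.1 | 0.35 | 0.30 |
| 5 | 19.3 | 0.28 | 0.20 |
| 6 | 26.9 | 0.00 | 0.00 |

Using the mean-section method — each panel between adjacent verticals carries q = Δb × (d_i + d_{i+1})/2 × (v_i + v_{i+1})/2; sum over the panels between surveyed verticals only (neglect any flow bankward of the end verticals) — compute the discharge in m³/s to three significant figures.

Panel 1-2: Δb = 1.8 m, d̄ = (0.00+0.15)/2 = 0.075, v̄ = (0.00+0.15)/2 = 0.075 → q = 1.8×0.075×0.075 = 0.01013 m³/s
Panel 2-3: Δb = 8.6 m, d̄ = (0.15+0.49)/2 = 0.32, v̄ = (0.15+0.31)/2 = 0.23 → q = 8.6×0.32×0.23 = 0.6330 m³/s
Panel 3-4: Δb = 2.7 m, d̄ = (0.49+0.35)/2 = 0.42, v̄ = (0.31+0.30)/2 = 0.305 → q = 2.7×0.42×0.305 = 0.3459 m³/s
Panel 4-5: Δb = 6.2 m, d̄ = (0.35+0.28)/2 = 0.315, v̄ = (0.30+0.20)/2 = 0.25 → q = 6.2×0.315×0.25 = 0.4883 m³/s
Panel 5-6: Δb = 7.6 m, d̄ = (0.28+0.00)/2 = 0.14, v̄ = (0.20+0.00)/2 = 0.1 → q = 7.6×0.14×0.1 = 0.1064 m³/s
Q = Σ q = 1.584 m³/s

1.58 m³/s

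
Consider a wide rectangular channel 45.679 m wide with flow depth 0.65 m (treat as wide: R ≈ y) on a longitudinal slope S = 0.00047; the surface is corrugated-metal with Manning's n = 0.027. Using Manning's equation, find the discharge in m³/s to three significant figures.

A = b·y = 45.679 × 0.65 = 29.69 m²
Wide channel: R ≈ y = 0.65 m
Q = (1/n)·A·R^(2/3)·S^(1/2) = (1/0.027) × 29.69 × 0.6500^(2/3) × 0.00047^(1/2) = 17.89 m³/s

17.9 m³/s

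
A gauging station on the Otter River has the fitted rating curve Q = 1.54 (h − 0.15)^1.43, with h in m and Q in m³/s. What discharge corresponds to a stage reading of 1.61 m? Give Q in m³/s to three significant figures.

Q = 1.54 × (1.61 − 0.15)^1.43 = 1.54 × 1.46^1.43 = 2.646 m³/s

2.65 m³/s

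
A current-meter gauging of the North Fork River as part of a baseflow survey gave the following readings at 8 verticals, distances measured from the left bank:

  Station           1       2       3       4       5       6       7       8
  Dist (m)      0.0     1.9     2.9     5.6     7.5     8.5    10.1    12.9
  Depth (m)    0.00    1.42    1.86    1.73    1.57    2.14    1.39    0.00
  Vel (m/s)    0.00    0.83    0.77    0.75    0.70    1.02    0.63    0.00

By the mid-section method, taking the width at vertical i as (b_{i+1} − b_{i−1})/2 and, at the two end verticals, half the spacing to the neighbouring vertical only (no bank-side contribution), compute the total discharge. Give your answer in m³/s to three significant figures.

w_2 = (2.9 − 0.0)/2 = 1.45 m; q_2 = 0.83 × 1.42 × 1.45 = 1.709 m³/s
w_3 = (5.6 − 1.9)/2 = 1.85 m; q_3 = 0.77 × 1.86 × 1.85 = 2.650 m³/s
w_4 = (7.5 − 2.9)/2 = 2.3 m; q_4 = 0.75 × 1.73 × 2.3 = 2.984 m³/s
w_5 = (8.5 − 5.6)/2 = 1.45 m; q_5 = 0.70 × 1.57 × 1.45 = 1.594 m³/s
w_6 = (10.1 − 7.5)/2 = 1.3 m; q_6 = 1.02 × 2.14 × 1.3 = 2.838 m³/s
w_7 = (12.9 − 8.5)/2 = 2.2 m; q_7 = 0.63 × 1.39 × 2.2 = 1.927 m³/s
Stations 1, 8 contribute zero (depth or velocity is 0).
Q = Σ qᵢ = 13.70 m³/s

13.7 m³/s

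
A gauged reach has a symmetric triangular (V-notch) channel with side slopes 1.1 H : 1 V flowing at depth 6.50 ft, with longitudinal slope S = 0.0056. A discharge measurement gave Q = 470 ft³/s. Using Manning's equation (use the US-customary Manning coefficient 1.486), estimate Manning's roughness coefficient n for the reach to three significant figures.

0.0197

A = z·y² = 1.1×6.50² = 46.48 ft²
P = 2y√(1+z²) = 2×6.50×√(1+1.1²) = 19.33 ft
R = A/P = 46.48/19.33 = 2.405 ft
n = (1.486/Q)·A·R^(2/3)·S^(1/2) = (1.486/470) × 46.48 × 1.795 × 0.07483 = 0.01974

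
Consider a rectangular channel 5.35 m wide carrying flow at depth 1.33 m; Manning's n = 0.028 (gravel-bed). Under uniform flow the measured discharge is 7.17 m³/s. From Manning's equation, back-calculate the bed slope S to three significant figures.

0.000932

A = b·y = 5.35 × 1.33 = 7.116 m²
P = b + 2y = 5.35 + 2×1.33 = 8.010 m
R = A/P = 7.116/8.010 = 0.8883 m
S = (Q·n / (1·A·R^(2/3)))² = (7.17×0.028 / (1×7.116×0.9241))² = 0.0009322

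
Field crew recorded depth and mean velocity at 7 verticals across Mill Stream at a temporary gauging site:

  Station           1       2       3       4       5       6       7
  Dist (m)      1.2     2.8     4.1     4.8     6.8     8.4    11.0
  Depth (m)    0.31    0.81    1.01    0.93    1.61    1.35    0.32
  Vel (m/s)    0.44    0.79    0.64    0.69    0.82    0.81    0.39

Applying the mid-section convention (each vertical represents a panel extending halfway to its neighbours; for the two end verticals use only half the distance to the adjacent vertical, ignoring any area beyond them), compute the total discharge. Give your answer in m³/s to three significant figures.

w_1 = (2.8 − 1.2)/2 = 0.8 m; q_1 = 0.44 × 0.31 × 0.8 = 0.1091 m³/s
w_2 = (4.1 − 1.2)/2 = 1.45 m; q_2 = 0.79 × 0.81 × 1.45 = 0.9279 m³/s
w_3 = (4.8 − 2.8)/2 = 1 m; q_3 = 0.64 × 1.01 × 1 = 0.6464 m³/s
w_4 = (6.8 − 4.1)/2 = 1.35 m; q_4 = 0.69 × 0.93 × 1.35 = 0.8663 m³/s
w_5 = (8.4 − 4.8)/2 = 1.8 m; q_5 = 0.82 × 1.61 × 1.8 = 2.376 m³/s
w_6 = (11.0 − 6.8)/2 = 2.1 m; q_6 = 0.81 × 1.35 × 2.1 = 2.296 m³/s
w_7 = (11.0 − 8.4)/2 = 1.3 m; q_7 = 0.39 × 0.32 × 1.3 = 0.1622 m³/s
Q = Σ qᵢ = 7.385 m³/s

7.38 m³/s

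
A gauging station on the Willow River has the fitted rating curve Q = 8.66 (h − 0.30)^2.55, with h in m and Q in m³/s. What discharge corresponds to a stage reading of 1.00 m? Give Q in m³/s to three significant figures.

Q = 8.66 × (1.00 − 0.30)^2.55 = 8.66 × 0.7^2.55 = 3.488 m³/s

3.49 m³/s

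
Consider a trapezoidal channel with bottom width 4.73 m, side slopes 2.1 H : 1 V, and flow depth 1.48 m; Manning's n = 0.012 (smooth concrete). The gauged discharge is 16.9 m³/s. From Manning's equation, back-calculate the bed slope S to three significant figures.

0.000306

A = (b + z·y)·y = (4.73 + 2.1×1.48)×1.48 = 11.60 m²
P = b + 2y√(1+z²) = 4.73 + 2×1.48×√(1+2.1²) = 11.61 m
R = A/P = 11.60/11.61 = 0.9987 m
S = (Q·n / (1·A·R^(2/3)))² = (16.9×0.012 / (1×11.60×0.9992))² = 0.0003061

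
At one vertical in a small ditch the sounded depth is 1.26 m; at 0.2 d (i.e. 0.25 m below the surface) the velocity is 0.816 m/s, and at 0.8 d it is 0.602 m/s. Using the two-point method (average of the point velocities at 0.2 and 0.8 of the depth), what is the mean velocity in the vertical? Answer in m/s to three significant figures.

0.709 m/s

v̄ = (0.816 + 0.602) / 2 = 0.7090 m/s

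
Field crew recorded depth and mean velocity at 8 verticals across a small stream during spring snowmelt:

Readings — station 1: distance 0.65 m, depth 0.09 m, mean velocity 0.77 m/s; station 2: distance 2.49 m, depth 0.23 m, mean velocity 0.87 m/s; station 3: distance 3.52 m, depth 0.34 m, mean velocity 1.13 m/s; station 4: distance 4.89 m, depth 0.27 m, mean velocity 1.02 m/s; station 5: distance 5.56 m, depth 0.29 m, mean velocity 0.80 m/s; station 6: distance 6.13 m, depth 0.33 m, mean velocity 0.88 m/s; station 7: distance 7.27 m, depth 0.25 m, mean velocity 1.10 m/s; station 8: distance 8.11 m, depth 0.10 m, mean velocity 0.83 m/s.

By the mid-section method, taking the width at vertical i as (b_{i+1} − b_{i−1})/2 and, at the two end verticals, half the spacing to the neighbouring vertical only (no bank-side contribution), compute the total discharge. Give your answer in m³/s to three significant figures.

w_1 = (2.49 − 0.65)/2 = 0.92 m; q_1 = 0.77 × 0.09 × 0.92 = 0.06376 m³/s
w_2 = (3.52 − 0.65)/2 = 1.435 m; q_2 = 0.87 × 0.23 × 1.435 = 0.2871 m³/s
w_3 = (4.89 − 2.49)/2 = 1.2 m; q_3 = 1.13 × 0.34 × 1.2 = 0.4610 m³/s
w_4 = (5.56 − 3.52)/2 = 1.02 m; q_4 = 1.02 × 0.27 × 1.02 = 0.2809 m³/s
w_5 = (6.13 − 4.89)/2 = 0.62 m; q_5 = 0.80 × 0.29 × 0.62 = 0.1438 m³/s
w_6 = (7.27 − 5.56)/2 = 0.855 m; q_6 = 0.88 × 0.33 × 0.855 = 0.2483 m³/s
w_7 = (8.11 − 6.13)/2 = 0.99 m; q_7 = 1.10 × 0.25 × 0.99 = 0.2723 m³/s
w_8 = (8.11 − 7.27)/2 = 0.42 m; q_8 = 0.83 × 0.10 × 0.42 = 0.03486 m³/s
Q = Σ qᵢ = 1.792 m³/s

1.79 m³/s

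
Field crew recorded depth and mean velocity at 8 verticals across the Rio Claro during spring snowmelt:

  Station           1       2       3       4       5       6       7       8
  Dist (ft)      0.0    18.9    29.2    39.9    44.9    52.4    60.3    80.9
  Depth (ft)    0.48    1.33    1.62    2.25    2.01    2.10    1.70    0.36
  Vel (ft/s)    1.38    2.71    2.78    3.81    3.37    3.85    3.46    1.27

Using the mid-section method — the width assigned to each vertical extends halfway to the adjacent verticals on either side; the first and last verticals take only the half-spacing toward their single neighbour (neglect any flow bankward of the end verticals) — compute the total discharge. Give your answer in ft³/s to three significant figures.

367 ft³/s

w_1 = (18.9 − 0.0)/2 = 9.45 ft; q_1 = 1.38 × 0.48 × 9.45 = 6.260 ft³/s
w_2 = (29.2 − 0.0)/2 = 14.6 ft; q_2 = 2.71 × 1.33 × 14.6 = 52.62 ft³/s
w_3 = (39.9 − 18.9)/2 = 10.5 ft; q_3 = 2.78 × 1.62 × 10.5 = 47.29 ft³/s
w_4 = (44.9 − 29.2)/2 = 7.85 ft; q_4 = 3.81 × 2.25 × 7.85 = 67.29 ft³/s
w_5 = (52.4 − 39.9)/2 = 6.25 ft; q_5 = 3.37 × 2.01 × 6.25 = 42.34 ft³/s
w_6 = (60.3 − 44.9)/2 = 7.7 ft; q_6 = 3.85 × 2.10 × 7.7 = 62.25 ft³/s
w_7 = (80.9 − 52.4)/2 = 14.25 ft; q_7 = 3.46 × 1.70 × 14.25 = 83.82 ft³/s
w_8 = (80.9 − 60.3)/2 = 10.3 ft; q_8 = 1.27 × 0.36 × 10.3 = 4.709 ft³/s
Q = Σ qᵢ = 366.6 ft³/s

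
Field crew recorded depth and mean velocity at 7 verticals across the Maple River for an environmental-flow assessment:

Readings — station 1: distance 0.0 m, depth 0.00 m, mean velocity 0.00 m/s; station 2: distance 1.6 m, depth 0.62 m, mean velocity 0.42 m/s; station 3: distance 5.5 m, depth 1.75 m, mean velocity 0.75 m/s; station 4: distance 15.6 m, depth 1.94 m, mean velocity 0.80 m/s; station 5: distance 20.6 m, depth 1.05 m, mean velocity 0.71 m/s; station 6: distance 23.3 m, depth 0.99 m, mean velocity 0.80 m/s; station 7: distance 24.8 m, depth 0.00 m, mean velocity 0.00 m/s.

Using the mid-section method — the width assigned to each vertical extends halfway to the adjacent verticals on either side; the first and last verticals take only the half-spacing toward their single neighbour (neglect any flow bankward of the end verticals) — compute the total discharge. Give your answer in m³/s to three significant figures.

w_2 = (5.5 − 0.0)/2 = 2.75 m; q_2 = 0.42 × 0.62 × 2.75 = 0.7161 m³/s
w_3 = (15.6 − 1.6)/2 = 7 m; q_3 = 0.75 × 1.75 × 7 = 9.188 m³/s
w_4 = (20.6 − 5.5)/2 = 7.55 m; q_4 = 0.80 × 1.94 × 7.55 = 11.72 m³/s
w_5 = (23.3 − 15.6)/2 = 3.85 m; q_5 = 0.71 × 1.05 × 3.85 = 2.870 m³/s
w_6 = (24.8 − 20.6)/2 = 2.1 m; q_6 = 0.80 × 0.99 × 2.1 = 1.663 m³/s
Stations 1, 7 contribute zero (depth or velocity is 0).
Q = Σ qᵢ = 26.15 m³/s

26.2 m³/s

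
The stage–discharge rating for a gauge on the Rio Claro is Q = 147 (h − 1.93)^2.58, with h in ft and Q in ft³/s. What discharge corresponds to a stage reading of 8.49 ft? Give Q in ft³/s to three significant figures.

Q = 147 × (8.49 − 1.93)^2.58 = 147 × 6.56^2.58 = 18830 ft³/s

18800 ft³/s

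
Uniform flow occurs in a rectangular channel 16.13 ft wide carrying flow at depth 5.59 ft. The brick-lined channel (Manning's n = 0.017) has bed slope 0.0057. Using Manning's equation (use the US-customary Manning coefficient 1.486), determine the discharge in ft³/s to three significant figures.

A = b·y = 16.13 × 5.59 = 90.17 ft²
P = b + 2y = 16.13 + 2×5.59 = 27.31 ft
R = A/P = 90.17/27.31 = 3.302 ft
Q = (1.486/n)·A·R^(2/3)·S^(1/2) = (1.486/0.017) × 90.17 × 3.302^(2/3) × 0.0057^(1/2) = 1319 ft³/s

1320 ft³/s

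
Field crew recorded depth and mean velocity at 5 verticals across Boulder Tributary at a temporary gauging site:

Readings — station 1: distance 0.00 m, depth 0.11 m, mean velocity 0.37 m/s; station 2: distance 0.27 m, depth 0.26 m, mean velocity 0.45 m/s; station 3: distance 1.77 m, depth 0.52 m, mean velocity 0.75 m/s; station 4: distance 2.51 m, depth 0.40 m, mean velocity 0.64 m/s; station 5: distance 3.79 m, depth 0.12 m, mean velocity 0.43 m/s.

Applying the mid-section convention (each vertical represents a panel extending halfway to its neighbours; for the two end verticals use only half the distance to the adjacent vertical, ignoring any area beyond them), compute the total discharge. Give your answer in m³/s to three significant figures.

w_1 = (0.27 − 0.00)/2 = 0.135 m; q_1 = 0.37 × 0.11 × 0.135 = 0.005495 m³/s
w_2 = (1.77 − 0.00)/2 = 0.885 m; q_2 = 0.45 × 0.26 × 0.885 = 0.1035 m³/s
w_3 = (2.51 − 0.27)/2 = 1.12 m; q_3 = 0.75 × 0.52 × 1.12 = 0.4368 m³/s
w_4 = (3.79 − 1.77)/2 = 1.01 m; q_4 = 0.64 × 0.40 × 1.01 = 0.2586 m³/s
w_5 = (3.79 − 2.51)/2 = 0.64 m; q_5 = 0.43 × 0.12 × 0.64 = 0.03302 m³/s
Q = Σ qᵢ = 0.8374 m³/s

0.837 m³/s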